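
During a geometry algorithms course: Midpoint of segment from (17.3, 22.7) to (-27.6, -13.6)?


M = ((17.3+(-27.6))/2, (22.7+(-13.6))/2)
= (-5.15, 4.55)

(-5.15, 4.55)


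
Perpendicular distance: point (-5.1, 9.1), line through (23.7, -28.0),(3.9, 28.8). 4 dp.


|cross product| = 901.26
|line direction| = sqrt(3618.28) = 60.1521
Distance = 901.26/sqrt(3618.28) = 14.983

14.983


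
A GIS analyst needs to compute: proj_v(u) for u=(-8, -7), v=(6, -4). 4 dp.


u.v = -20, |v| = sqrt(52) = 7.2111
Scalar projection = u.v / |v| = -20 / sqrt(52) = -2.7735

-2.7735


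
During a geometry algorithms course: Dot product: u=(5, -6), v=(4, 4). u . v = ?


u . v = u_x*v_x + u_y*v_y = 5*4 + (-6)*4
= 20 + (-24) = -4

-4


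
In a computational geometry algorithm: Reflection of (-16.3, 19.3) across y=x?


Reflection over y=x: (x,y) -> (y,x)
(-16.3, 19.3) -> (19.3, -16.3)

(19.3, -16.3)


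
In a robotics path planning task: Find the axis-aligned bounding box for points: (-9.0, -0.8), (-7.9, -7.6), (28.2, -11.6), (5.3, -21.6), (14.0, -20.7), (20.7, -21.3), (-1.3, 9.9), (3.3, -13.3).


x range: [-9, 28.2]
y range: [-21.6, 9.9]
Bounding box: (-9,-21.6) to (28.2,9.9)

(-9,-21.6) to (28.2,9.9)


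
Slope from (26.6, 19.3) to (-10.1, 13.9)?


slope = (y2-y1)/(x2-x1) = (13.9-19.3)/((-10.1)-26.6) = (-5.4)/(-36.7) = 0.1471

0.1471


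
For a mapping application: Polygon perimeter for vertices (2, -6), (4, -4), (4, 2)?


Sides: (2, -6)->(4, -4): sqrt(8) = 2.828427, (4, -4)->(4, 2): sqrt(36) = 6, (4, 2)->(2, -6): sqrt(68) = 8.246211
Sum = 17.074638
Perimeter = 17.0746

17.0746


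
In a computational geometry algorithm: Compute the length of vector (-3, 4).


|u| = sqrt((-3)^2 + 4^2) = sqrt(25) = 5

5


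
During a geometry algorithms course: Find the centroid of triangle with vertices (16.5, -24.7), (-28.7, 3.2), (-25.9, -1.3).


Centroid = ((x_A+x_B+x_C)/3, (y_A+y_B+y_C)/3)
= ((16.5+(-28.7)+(-25.9))/3, ((-24.7)+3.2+(-1.3))/3)
= (-12.7, -7.6)

(-12.7, -7.6)


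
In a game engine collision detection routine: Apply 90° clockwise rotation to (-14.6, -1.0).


90° CW: (x,y) -> (y, -x)
(-14.6,-1) -> (-1, 14.6)

(-1, 14.6)


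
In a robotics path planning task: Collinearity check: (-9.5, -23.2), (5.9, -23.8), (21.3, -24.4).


Cross product: (5.9-(-9.5))*((-24.4)-(-23.2)) - ((-23.8)-(-23.2))*(21.3-(-9.5))
= 0

Yes, collinear


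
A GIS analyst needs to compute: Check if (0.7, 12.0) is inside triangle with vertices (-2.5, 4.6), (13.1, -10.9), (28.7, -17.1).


Cross products: AB x AP = 165.04, BC x BP = 280.36, CA x CP = -300.32
All same sign? no

No, outside


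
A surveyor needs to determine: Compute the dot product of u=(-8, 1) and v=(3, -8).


u . v = u_x*v_x + u_y*v_y = (-8)*3 + 1*(-8)
= (-24) + (-8) = -32

-32


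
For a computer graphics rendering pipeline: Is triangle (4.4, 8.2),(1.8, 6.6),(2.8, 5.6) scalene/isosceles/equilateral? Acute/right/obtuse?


Side lengths squared: AB^2=9.32, BC^2=2, CA^2=9.32
Sorted: [2, 9.32, 9.32]
By sides: Isosceles, By angles: Acute

Isosceles, Acute


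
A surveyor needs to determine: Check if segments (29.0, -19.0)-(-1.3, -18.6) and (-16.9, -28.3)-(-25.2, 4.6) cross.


Cross products: d1=-1587.3, d2=-593.75, d3=300.15, d4=-693.4
d1*d2 < 0 and d3*d4 < 0? no

No, they don't intersect


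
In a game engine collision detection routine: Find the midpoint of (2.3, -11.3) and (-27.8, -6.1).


M = ((2.3+(-27.8))/2, ((-11.3)+(-6.1))/2)
= (-12.75, -8.7)

(-12.75, -8.7)


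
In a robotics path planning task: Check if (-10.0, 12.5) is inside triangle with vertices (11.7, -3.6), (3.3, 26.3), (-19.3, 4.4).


Cross products: AB x AP = 513.59, BC x BP = 20.61, CA x CP = 325.5
All same sign? yes

Yes, inside


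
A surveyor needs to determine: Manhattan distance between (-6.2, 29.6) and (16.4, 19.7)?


|(-6.2)-16.4| + |29.6-19.7| = 22.6 + 9.9 = 32.5

32.5


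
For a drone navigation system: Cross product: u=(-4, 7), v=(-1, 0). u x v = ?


u x v = u_x*v_y - u_y*v_x = (-4)*0 - 7*(-1)
= 0 - (-7) = 7

7


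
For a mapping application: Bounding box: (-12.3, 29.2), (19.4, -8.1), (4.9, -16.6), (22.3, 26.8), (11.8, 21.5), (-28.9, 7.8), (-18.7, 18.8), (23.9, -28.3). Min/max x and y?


x range: [-28.9, 23.9]
y range: [-28.3, 29.2]
Bounding box: (-28.9,-28.3) to (23.9,29.2)

(-28.9,-28.3) to (23.9,29.2)


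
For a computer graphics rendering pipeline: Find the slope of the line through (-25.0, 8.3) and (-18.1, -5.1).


slope = (y2-y1)/(x2-x1) = ((-5.1)-8.3)/((-18.1)-(-25)) = (-13.4)/6.9 = -1.942

-1.942


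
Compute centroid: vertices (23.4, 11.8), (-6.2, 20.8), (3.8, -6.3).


Centroid = ((x_A+x_B+x_C)/3, (y_A+y_B+y_C)/3)
= ((23.4+(-6.2)+3.8)/3, (11.8+20.8+(-6.3))/3)
= (7, 8.7667)

(7, 8.7667)


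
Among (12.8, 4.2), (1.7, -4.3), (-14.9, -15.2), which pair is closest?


d(P0,P1) = 13.9807, d(P0,P2) = 33.8179, d(P1,P2) = 19.8588
Closest: P0 and P1

Closest pair: (12.8, 4.2) and (1.7, -4.3), distance = 13.9807


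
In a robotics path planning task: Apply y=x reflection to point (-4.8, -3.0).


Reflection over y=x: (x,y) -> (y,x)
(-4.8, -3) -> (-3, -4.8)

(-3, -4.8)


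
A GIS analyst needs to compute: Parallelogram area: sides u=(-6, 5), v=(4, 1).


|u x v| = |(-6)*1 - 5*4|
= |(-6) - 20| = 26

26


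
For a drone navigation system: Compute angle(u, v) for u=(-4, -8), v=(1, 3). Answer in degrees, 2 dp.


u.v = -28, |u| = sqrt(80) = 8.9443, |v| = sqrt(10) = 3.1623
cos(theta) = u.v/(|u||v|) = -28/sqrt(800) = -0.989949
theta = acos(-0.989949) = 171.87 degrees

171.87 degrees


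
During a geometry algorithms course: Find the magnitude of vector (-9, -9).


|u| = sqrt((-9)^2 + (-9)^2) = sqrt(162) = 12.7279

12.7279


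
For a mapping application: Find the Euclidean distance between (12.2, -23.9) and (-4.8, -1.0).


dx=-17, dy=22.9
d^2 = (-17)^2 + 22.9^2 = 813.41
d = sqrt(813.41) = 28.5203

28.5203


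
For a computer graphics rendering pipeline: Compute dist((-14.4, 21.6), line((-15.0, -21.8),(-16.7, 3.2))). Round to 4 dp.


|cross product| = 88.78
|line direction| = sqrt(627.89) = 25.0577
Distance = 88.78/sqrt(627.89) = 3.543

3.543


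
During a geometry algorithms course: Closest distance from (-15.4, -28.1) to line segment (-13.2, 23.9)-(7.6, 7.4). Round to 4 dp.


Project P onto AB: t = 1 (clamped to [0,1])
Closest point on segment: (7.6, 7.4)
Distance: 42.2995

42.2995


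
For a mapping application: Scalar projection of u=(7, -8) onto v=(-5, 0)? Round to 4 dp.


u.v = -35, |v| = sqrt(25) = 5
Scalar projection = u.v / |v| = -35 / sqrt(25) = -7

-7


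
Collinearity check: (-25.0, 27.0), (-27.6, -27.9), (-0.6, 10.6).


Cross product: ((-27.6)-(-25))*(10.6-27) - ((-27.9)-27)*((-0.6)-(-25))
= 1382.2

No, not collinear


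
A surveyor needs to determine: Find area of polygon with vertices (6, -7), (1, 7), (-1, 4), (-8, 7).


Shoelace sum: (6*7 - 1*(-7)) + (1*4 - (-1)*7) + ((-1)*7 - (-8)*4) + ((-8)*(-7) - 6*7)
= 99
Area = |99|/2 = 49.5

49.5


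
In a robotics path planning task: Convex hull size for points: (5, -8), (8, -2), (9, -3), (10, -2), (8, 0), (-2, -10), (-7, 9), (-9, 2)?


Convex hull vertices (CCW): (-9, 2), (-2, -10), (5, -8), (10, -2), (8, 0), (-7, 9)
Count = 6

6


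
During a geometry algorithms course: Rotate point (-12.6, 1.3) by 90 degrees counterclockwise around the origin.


90° CCW: (x,y) -> (-y, x)
(-12.6,1.3) -> (-1.3, -12.6)

(-1.3, -12.6)


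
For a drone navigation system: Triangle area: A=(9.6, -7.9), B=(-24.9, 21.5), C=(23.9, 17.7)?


Area = |x_A(y_B-y_C) + x_B(y_C-y_A) + x_C(y_A-y_B)|/2
= |36.48 + (-637.44) + (-702.66)|/2
= 1303.62/2 = 651.81

651.81


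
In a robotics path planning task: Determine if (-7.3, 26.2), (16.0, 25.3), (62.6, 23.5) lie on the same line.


Cross product: (16-(-7.3))*(23.5-26.2) - (25.3-26.2)*(62.6-(-7.3))
= 0

Yes, collinear


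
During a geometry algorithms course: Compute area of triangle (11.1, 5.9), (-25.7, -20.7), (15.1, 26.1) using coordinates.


Area = |x_A(y_B-y_C) + x_B(y_C-y_A) + x_C(y_A-y_B)|/2
= |(-519.48) + (-519.14) + 401.66|/2
= 636.96/2 = 318.48

318.48


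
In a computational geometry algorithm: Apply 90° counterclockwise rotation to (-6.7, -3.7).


90° CCW: (x,y) -> (-y, x)
(-6.7,-3.7) -> (3.7, -6.7)

(3.7, -6.7)


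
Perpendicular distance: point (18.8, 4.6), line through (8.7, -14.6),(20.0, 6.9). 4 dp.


|cross product| = 0.19
|line direction| = sqrt(589.94) = 24.2887
Distance = 0.19/sqrt(589.94) = 0.0078

0.0078


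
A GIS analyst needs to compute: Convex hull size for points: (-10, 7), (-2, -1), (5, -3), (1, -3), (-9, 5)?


Convex hull vertices (CCW): (-10, 7), (-9, 5), (-2, -1), (1, -3), (5, -3)
Count = 5

5


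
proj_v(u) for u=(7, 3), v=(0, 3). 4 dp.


u.v = 9, |v| = sqrt(9) = 3
Scalar projection = u.v / |v| = 9 / sqrt(9) = 3

3


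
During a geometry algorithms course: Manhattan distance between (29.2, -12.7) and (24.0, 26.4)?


|29.2-24| + |(-12.7)-26.4| = 5.2 + 39.1 = 44.3

44.3


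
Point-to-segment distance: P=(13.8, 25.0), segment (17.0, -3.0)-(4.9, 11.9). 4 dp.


Project P onto AB: t = 1 (clamped to [0,1])
Closest point on segment: (4.9, 11.9)
Distance: 15.8373

15.8373


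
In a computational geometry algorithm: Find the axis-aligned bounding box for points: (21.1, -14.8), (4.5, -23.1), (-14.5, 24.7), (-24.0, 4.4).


x range: [-24, 21.1]
y range: [-23.1, 24.7]
Bounding box: (-24,-23.1) to (21.1,24.7)

(-24,-23.1) to (21.1,24.7)


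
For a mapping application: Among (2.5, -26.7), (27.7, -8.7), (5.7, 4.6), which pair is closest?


d(P0,P1) = 30.9684, d(P0,P2) = 31.4632, d(P1,P2) = 25.7078
Closest: P1 and P2

Closest pair: (27.7, -8.7) and (5.7, 4.6), distance = 25.7078


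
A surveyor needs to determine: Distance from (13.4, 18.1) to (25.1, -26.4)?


dx=11.7, dy=-44.5
d^2 = 11.7^2 + (-44.5)^2 = 2117.14
d = sqrt(2117.14) = 46.0124

46.0124


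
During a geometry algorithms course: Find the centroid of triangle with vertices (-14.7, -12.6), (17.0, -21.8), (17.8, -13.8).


Centroid = ((x_A+x_B+x_C)/3, (y_A+y_B+y_C)/3)
= (((-14.7)+17+17.8)/3, ((-12.6)+(-21.8)+(-13.8))/3)
= (6.7, -16.0667)

(6.7, -16.0667)


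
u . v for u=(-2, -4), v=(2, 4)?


u . v = u_x*v_x + u_y*v_y = (-2)*2 + (-4)*4
= (-4) + (-16) = -20

-20


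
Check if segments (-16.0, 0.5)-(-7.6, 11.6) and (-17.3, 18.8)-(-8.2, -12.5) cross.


Cross products: d1=-125.84, d2=238.09, d3=168.15, d4=-195.78
d1*d2 < 0 and d3*d4 < 0? yes

Yes, they intersect


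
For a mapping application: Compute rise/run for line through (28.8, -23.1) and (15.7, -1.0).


slope = (y2-y1)/(x2-x1) = ((-1)-(-23.1))/(15.7-28.8) = 22.1/(-13.1) = -1.687

-1.687


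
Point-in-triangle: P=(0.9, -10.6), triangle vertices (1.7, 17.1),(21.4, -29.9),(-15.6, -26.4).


Cross products: AB x AP = -583.29, BC x BP = -642.35, CA x CP = -444.41
All same sign? yes

Yes, inside


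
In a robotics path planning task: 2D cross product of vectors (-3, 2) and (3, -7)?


u x v = u_x*v_y - u_y*v_x = (-3)*(-7) - 2*3
= 21 - 6 = 15

15


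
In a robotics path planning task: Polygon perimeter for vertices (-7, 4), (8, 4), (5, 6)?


Sides: (-7, 4)->(8, 4): sqrt(225) = 15, (8, 4)->(5, 6): sqrt(13) = 3.605551, (5, 6)->(-7, 4): sqrt(148) = 12.165525
Sum = 30.771076
Perimeter = 30.7711

30.7711


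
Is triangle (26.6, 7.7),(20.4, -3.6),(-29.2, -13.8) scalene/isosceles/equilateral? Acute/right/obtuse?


Side lengths squared: AB^2=166.13, BC^2=2564.2, CA^2=3575.89
Sorted: [166.13, 2564.2, 3575.89]
By sides: Scalene, By angles: Obtuse

Scalene, Obtuse


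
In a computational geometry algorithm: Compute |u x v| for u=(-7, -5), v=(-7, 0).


|u x v| = |(-7)*0 - (-5)*(-7)|
= |0 - 35| = 35

35


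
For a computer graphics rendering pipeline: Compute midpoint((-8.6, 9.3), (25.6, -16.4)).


M = (((-8.6)+25.6)/2, (9.3+(-16.4))/2)
= (8.5, -3.55)

(8.5, -3.55)


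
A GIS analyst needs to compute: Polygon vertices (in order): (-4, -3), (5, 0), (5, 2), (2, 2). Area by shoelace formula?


Shoelace sum: ((-4)*0 - 5*(-3)) + (5*2 - 5*0) + (5*2 - 2*2) + (2*(-3) - (-4)*2)
= 33
Area = |33|/2 = 16.5

16.5


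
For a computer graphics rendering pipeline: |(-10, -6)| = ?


|u| = sqrt((-10)^2 + (-6)^2) = sqrt(136) = 11.6619

11.6619


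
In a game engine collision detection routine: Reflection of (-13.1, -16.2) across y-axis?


Reflection over y-axis: (x,y) -> (-x,y)
(-13.1, -16.2) -> (13.1, -16.2)

(13.1, -16.2)


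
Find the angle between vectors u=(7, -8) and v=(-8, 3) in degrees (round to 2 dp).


u.v = -80, |u| = sqrt(113) = 10.6301, |v| = sqrt(73) = 8.544
cos(theta) = u.v/(|u||v|) = -80/sqrt(8249) = -0.880824
theta = acos(-0.880824) = 151.74 degrees

151.74 degrees


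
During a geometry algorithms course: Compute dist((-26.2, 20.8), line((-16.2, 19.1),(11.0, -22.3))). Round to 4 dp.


|cross product| = 367.76
|line direction| = sqrt(2453.8) = 49.5358
Distance = 367.76/sqrt(2453.8) = 7.4241

7.4241


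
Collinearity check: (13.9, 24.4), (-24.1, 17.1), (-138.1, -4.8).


Cross product: ((-24.1)-13.9)*((-4.8)-24.4) - (17.1-24.4)*((-138.1)-13.9)
= 0

Yes, collinear


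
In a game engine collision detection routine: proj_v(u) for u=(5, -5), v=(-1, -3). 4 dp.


u.v = 10, |v| = sqrt(10) = 3.1623
Scalar projection = u.v / |v| = 10 / sqrt(10) = 3.1623

3.1623


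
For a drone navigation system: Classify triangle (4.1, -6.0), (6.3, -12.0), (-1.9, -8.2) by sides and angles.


Side lengths squared: AB^2=40.84, BC^2=81.68, CA^2=40.84
Sorted: [40.84, 40.84, 81.68]
By sides: Isosceles, By angles: Right

Isosceles, Right


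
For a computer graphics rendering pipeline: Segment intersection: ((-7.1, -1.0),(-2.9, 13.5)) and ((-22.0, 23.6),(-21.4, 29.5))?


Cross products: d1=-102.67, d2=-118.75, d3=319.37, d4=335.45
d1*d2 < 0 and d3*d4 < 0? no

No, they don't intersect


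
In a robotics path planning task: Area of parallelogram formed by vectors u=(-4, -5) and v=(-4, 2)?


|u x v| = |(-4)*2 - (-5)*(-4)|
= |(-8) - 20| = 28

28


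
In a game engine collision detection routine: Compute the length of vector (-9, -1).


|u| = sqrt((-9)^2 + (-1)^2) = sqrt(82) = 9.0554

9.0554


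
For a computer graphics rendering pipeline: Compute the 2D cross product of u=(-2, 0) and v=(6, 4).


u x v = u_x*v_y - u_y*v_x = (-2)*4 - 0*6
= (-8) - 0 = -8

-8


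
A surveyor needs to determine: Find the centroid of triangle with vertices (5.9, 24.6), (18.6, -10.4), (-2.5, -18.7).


Centroid = ((x_A+x_B+x_C)/3, (y_A+y_B+y_C)/3)
= ((5.9+18.6+(-2.5))/3, (24.6+(-10.4)+(-18.7))/3)
= (7.3333, -1.5)

(7.3333, -1.5)


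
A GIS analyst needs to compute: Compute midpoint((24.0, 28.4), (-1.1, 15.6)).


M = ((24+(-1.1))/2, (28.4+15.6)/2)
= (11.45, 22)

(11.45, 22)


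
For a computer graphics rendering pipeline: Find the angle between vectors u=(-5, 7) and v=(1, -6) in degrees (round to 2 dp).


u.v = -47, |u| = sqrt(74) = 8.6023, |v| = sqrt(37) = 6.0828
cos(theta) = u.v/(|u||v|) = -47/sqrt(2738) = -0.898217
theta = acos(-0.898217) = 153.92 degrees

153.92 degrees


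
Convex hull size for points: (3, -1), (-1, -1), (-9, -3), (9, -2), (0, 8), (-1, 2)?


Convex hull vertices (CCW): (-9, -3), (9, -2), (0, 8)
Count = 3

3


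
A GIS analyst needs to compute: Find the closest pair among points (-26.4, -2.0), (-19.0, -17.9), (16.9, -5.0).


d(P0,P1) = 17.5377, d(P0,P2) = 43.4038, d(P1,P2) = 38.1473
Closest: P0 and P1

Closest pair: (-26.4, -2.0) and (-19.0, -17.9), distance = 17.5377


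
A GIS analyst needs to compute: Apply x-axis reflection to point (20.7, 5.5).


Reflection over x-axis: (x,y) -> (x,-y)
(20.7, 5.5) -> (20.7, -5.5)

(20.7, -5.5)


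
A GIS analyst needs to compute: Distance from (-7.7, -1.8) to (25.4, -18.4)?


dx=33.1, dy=-16.6
d^2 = 33.1^2 + (-16.6)^2 = 1371.17
d = sqrt(1371.17) = 37.0293

37.0293


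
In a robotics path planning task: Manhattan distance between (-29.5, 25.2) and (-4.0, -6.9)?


|(-29.5)-(-4)| + |25.2-(-6.9)| = 25.5 + 32.1 = 57.6

57.6


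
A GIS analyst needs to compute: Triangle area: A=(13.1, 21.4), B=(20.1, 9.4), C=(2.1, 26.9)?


Area = |x_A(y_B-y_C) + x_B(y_C-y_A) + x_C(y_A-y_B)|/2
= |(-229.25) + 110.55 + 25.2|/2
= 93.5/2 = 46.75

46.75


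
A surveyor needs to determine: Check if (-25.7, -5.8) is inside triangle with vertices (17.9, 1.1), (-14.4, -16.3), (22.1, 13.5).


Cross products: AB x AP = -535.77, BC x BP = 719.99, CA x CP = -511.66
All same sign? no

No, outside


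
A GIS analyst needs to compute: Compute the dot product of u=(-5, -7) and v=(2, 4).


u . v = u_x*v_x + u_y*v_y = (-5)*2 + (-7)*4
= (-10) + (-28) = -38

-38


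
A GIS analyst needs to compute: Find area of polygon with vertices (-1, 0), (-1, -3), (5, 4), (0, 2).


Shoelace sum: ((-1)*(-3) - (-1)*0) + ((-1)*4 - 5*(-3)) + (5*2 - 0*4) + (0*0 - (-1)*2)
= 26
Area = |26|/2 = 13

13


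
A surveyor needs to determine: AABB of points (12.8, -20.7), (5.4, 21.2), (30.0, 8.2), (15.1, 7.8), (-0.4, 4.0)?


x range: [-0.4, 30]
y range: [-20.7, 21.2]
Bounding box: (-0.4,-20.7) to (30,21.2)

(-0.4,-20.7) to (30,21.2)


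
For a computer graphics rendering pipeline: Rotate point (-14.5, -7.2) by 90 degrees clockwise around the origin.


90° CW: (x,y) -> (y, -x)
(-14.5,-7.2) -> (-7.2, 14.5)

(-7.2, 14.5)


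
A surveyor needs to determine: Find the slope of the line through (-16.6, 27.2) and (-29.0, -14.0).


slope = (y2-y1)/(x2-x1) = ((-14)-27.2)/((-29)-(-16.6)) = (-41.2)/(-12.4) = 3.3226

3.3226


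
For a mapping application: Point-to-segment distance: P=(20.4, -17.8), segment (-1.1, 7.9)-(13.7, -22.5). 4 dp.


Project P onto AB: t = 0.9618 (clamped to [0,1])
Closest point on segment: (13.134, -21.3374)
Distance: 8.0813

8.0813


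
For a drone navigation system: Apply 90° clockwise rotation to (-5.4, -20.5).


90° CW: (x,y) -> (y, -x)
(-5.4,-20.5) -> (-20.5, 5.4)

(-20.5, 5.4)


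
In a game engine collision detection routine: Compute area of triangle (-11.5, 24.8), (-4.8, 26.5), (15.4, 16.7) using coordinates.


Area = |x_A(y_B-y_C) + x_B(y_C-y_A) + x_C(y_A-y_B)|/2
= |(-112.7) + 38.88 + (-26.18)|/2
= 100/2 = 50

50


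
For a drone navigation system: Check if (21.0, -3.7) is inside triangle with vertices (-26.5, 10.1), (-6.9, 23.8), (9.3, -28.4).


Cross products: AB x AP = -921.23, BC x BP = 1010.88, CA x CP = -1334.71
All same sign? no

No, outside


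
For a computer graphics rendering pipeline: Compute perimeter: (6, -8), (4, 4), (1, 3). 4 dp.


Sides: (6, -8)->(4, 4): sqrt(148) = 12.165525, (4, 4)->(1, 3): sqrt(10) = 3.162278, (1, 3)->(6, -8): sqrt(146) = 12.083046
Sum = 27.410849
Perimeter = 27.4108

27.4108


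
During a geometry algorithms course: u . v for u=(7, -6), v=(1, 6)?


u . v = u_x*v_x + u_y*v_y = 7*1 + (-6)*6
= 7 + (-36) = -29

-29


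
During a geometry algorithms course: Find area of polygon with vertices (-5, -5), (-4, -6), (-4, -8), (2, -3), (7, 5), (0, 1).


Shoelace sum: ((-5)*(-6) - (-4)*(-5)) + ((-4)*(-8) - (-4)*(-6)) + ((-4)*(-3) - 2*(-8)) + (2*5 - 7*(-3)) + (7*1 - 0*5) + (0*(-5) - (-5)*1)
= 89
Area = |89|/2 = 44.5

44.5


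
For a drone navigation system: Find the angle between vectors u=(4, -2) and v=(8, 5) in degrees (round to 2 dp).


u.v = 22, |u| = sqrt(20) = 4.4721, |v| = sqrt(89) = 9.434
cos(theta) = u.v/(|u||v|) = 22/sqrt(1780) = 0.52145
theta = acos(0.52145) = 58.57 degrees

58.57 degrees


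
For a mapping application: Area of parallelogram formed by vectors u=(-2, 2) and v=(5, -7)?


|u x v| = |(-2)*(-7) - 2*5|
= |14 - 10| = 4

4


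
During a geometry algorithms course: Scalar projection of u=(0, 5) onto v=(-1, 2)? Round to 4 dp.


u.v = 10, |v| = sqrt(5) = 2.2361
Scalar projection = u.v / |v| = 10 / sqrt(5) = 4.4721

4.4721


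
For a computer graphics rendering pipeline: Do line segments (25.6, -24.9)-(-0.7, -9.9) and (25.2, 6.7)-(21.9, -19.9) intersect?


Cross products: d1=114.92, d2=-634.16, d3=-825.08, d4=-76
d1*d2 < 0 and d3*d4 < 0? no

No, they don't intersect


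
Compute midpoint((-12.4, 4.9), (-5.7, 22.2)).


M = (((-12.4)+(-5.7))/2, (4.9+22.2)/2)
= (-9.05, 13.55)

(-9.05, 13.55)


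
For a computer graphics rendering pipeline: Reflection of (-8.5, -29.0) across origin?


Reflection over origin: (x,y) -> (-x,-y)
(-8.5, -29) -> (8.5, 29)

(8.5, 29)


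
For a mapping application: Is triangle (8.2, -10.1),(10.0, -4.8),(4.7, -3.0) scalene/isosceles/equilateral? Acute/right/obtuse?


Side lengths squared: AB^2=31.33, BC^2=31.33, CA^2=62.66
Sorted: [31.33, 31.33, 62.66]
By sides: Isosceles, By angles: Right

Isosceles, Right


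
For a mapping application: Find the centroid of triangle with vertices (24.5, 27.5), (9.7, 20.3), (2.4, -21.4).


Centroid = ((x_A+x_B+x_C)/3, (y_A+y_B+y_C)/3)
= ((24.5+9.7+2.4)/3, (27.5+20.3+(-21.4))/3)
= (12.2, 8.8)

(12.2, 8.8)


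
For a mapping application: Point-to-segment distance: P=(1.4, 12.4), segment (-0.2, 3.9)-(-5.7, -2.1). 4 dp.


Project P onto AB: t = 0 (clamped to [0,1])
Closest point on segment: (-0.2, 3.9)
Distance: 8.6493

8.6493


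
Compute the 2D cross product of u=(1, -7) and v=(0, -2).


u x v = u_x*v_y - u_y*v_x = 1*(-2) - (-7)*0
= (-2) - 0 = -2

-2


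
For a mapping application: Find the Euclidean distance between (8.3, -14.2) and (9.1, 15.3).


dx=0.8, dy=29.5
d^2 = 0.8^2 + 29.5^2 = 870.89
d = sqrt(870.89) = 29.5108

29.5108


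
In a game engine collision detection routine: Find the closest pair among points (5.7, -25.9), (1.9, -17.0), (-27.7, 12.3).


d(P0,P1) = 9.6773, d(P0,P2) = 50.7425, d(P1,P2) = 41.6491
Closest: P0 and P1

Closest pair: (5.7, -25.9) and (1.9, -17.0), distance = 9.6773


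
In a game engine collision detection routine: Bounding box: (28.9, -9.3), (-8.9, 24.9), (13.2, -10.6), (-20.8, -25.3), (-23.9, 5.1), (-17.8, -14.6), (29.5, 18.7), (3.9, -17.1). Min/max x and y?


x range: [-23.9, 29.5]
y range: [-25.3, 24.9]
Bounding box: (-23.9,-25.3) to (29.5,24.9)

(-23.9,-25.3) to (29.5,24.9)


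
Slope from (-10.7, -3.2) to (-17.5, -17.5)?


slope = (y2-y1)/(x2-x1) = ((-17.5)-(-3.2))/((-17.5)-(-10.7)) = (-14.3)/(-6.8) = 2.1029

2.1029


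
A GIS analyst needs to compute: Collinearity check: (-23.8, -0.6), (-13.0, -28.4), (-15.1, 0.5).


Cross product: ((-13)-(-23.8))*(0.5-(-0.6)) - ((-28.4)-(-0.6))*((-15.1)-(-23.8))
= 253.74

No, not collinear


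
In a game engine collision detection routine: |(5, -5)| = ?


|u| = sqrt(5^2 + (-5)^2) = sqrt(50) = 7.0711

7.0711


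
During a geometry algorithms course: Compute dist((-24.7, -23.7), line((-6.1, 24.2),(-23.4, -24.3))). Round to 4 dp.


|cross product| = 73.43
|line direction| = sqrt(2651.54) = 51.4931
Distance = 73.43/sqrt(2651.54) = 1.426

1.426


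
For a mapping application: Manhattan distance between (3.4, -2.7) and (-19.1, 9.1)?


|3.4-(-19.1)| + |(-2.7)-9.1| = 22.5 + 11.8 = 34.3

34.3


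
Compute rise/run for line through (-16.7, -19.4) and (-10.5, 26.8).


slope = (y2-y1)/(x2-x1) = (26.8-(-19.4))/((-10.5)-(-16.7)) = 46.2/6.2 = 7.4516

7.4516


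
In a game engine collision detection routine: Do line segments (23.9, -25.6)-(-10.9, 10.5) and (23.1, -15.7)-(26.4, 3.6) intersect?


Cross products: d1=-48.11, d2=742.66, d3=-315.64, d4=-1106.41
d1*d2 < 0 and d3*d4 < 0? no

No, they don't intersect


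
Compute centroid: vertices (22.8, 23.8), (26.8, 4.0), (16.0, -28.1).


Centroid = ((x_A+x_B+x_C)/3, (y_A+y_B+y_C)/3)
= ((22.8+26.8+16)/3, (23.8+4+(-28.1))/3)
= (21.8667, -0.1)

(21.8667, -0.1)


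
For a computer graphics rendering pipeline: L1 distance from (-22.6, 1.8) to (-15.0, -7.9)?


|(-22.6)-(-15)| + |1.8-(-7.9)| = 7.6 + 9.7 = 17.3

17.3


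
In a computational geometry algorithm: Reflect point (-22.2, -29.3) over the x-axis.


Reflection over x-axis: (x,y) -> (x,-y)
(-22.2, -29.3) -> (-22.2, 29.3)

(-22.2, 29.3)


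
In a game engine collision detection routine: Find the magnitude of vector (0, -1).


|u| = sqrt(0^2 + (-1)^2) = sqrt(1) = 1

1


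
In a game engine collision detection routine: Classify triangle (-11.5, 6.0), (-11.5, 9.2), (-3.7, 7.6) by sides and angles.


Side lengths squared: AB^2=10.24, BC^2=63.4, CA^2=63.4
Sorted: [10.24, 63.4, 63.4]
By sides: Isosceles, By angles: Acute

Isosceles, Acute


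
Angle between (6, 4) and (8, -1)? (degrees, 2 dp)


u.v = 44, |u| = sqrt(52) = 7.2111, |v| = sqrt(65) = 8.0623
cos(theta) = u.v/(|u||v|) = 44/sqrt(3380) = 0.756823
theta = acos(0.756823) = 40.82 degrees

40.82 degrees


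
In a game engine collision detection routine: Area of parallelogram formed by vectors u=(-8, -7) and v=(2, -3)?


|u x v| = |(-8)*(-3) - (-7)*2|
= |24 - (-14)| = 38

38


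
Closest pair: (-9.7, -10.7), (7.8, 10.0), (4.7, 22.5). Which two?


d(P0,P1) = 27.1061, d(P0,P2) = 36.1884, d(P1,P2) = 12.8787
Closest: P1 and P2

Closest pair: (7.8, 10.0) and (4.7, 22.5), distance = 12.8787


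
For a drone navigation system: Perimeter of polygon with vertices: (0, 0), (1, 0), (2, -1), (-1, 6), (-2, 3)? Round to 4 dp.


Sides: (0, 0)->(1, 0): sqrt(1) = 1, (1, 0)->(2, -1): sqrt(2) = 1.414214, (2, -1)->(-1, 6): sqrt(58) = 7.615773, (-1, 6)->(-2, 3): sqrt(10) = 3.162278, (-2, 3)->(0, 0): sqrt(13) = 3.605551
Sum = 16.797816
Perimeter = 16.7978

16.7978


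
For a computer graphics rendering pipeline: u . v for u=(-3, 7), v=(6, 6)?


u . v = u_x*v_x + u_y*v_y = (-3)*6 + 7*6
= (-18) + 42 = 24

24


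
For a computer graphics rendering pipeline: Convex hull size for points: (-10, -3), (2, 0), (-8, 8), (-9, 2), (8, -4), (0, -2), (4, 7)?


Convex hull vertices (CCW): (-10, -3), (8, -4), (4, 7), (-8, 8)
Count = 4

4


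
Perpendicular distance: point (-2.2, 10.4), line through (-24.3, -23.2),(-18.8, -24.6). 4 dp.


|cross product| = 215.74
|line direction| = sqrt(32.21) = 5.6754
Distance = 215.74/sqrt(32.21) = 38.0133

38.0133


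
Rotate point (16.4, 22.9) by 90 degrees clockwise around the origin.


90° CW: (x,y) -> (y, -x)
(16.4,22.9) -> (22.9, -16.4)

(22.9, -16.4)


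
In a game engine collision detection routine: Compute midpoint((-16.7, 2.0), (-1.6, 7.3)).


M = (((-16.7)+(-1.6))/2, (2+7.3)/2)
= (-9.15, 4.65)

(-9.15, 4.65)


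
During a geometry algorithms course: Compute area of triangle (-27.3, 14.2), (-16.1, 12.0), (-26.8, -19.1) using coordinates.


Area = |x_A(y_B-y_C) + x_B(y_C-y_A) + x_C(y_A-y_B)|/2
= |(-849.03) + 536.13 + (-58.96)|/2
= 371.86/2 = 185.93

185.93


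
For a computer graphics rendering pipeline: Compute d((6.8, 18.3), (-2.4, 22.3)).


dx=-9.2, dy=4
d^2 = (-9.2)^2 + 4^2 = 100.64
d = sqrt(100.64) = 10.0319

10.0319


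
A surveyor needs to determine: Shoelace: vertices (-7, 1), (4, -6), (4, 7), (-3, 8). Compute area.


Shoelace sum: ((-7)*(-6) - 4*1) + (4*7 - 4*(-6)) + (4*8 - (-3)*7) + ((-3)*1 - (-7)*8)
= 196
Area = |196|/2 = 98

98


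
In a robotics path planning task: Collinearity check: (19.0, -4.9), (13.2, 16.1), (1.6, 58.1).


Cross product: (13.2-19)*(58.1-(-4.9)) - (16.1-(-4.9))*(1.6-19)
= 0

Yes, collinear


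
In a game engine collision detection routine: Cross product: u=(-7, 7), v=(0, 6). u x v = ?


u x v = u_x*v_y - u_y*v_x = (-7)*6 - 7*0
= (-42) - 0 = -42

-42


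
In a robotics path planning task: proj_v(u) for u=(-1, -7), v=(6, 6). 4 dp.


u.v = -48, |v| = sqrt(72) = 8.4853
Scalar projection = u.v / |v| = -48 / sqrt(72) = -5.6569

-5.6569


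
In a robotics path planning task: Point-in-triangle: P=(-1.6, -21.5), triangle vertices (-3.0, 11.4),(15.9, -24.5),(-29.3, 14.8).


Cross products: AB x AP = -571.55, BC x BP = 552.15, CA x CP = -860.51
All same sign? no

No, outside


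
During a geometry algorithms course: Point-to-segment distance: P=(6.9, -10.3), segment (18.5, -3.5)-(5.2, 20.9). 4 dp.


Project P onto AB: t = 0 (clamped to [0,1])
Closest point on segment: (18.5, -3.5)
Distance: 13.4462

13.4462


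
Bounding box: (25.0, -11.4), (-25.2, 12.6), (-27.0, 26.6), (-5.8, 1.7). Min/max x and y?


x range: [-27, 25]
y range: [-11.4, 26.6]
Bounding box: (-27,-11.4) to (25,26.6)

(-27,-11.4) to (25,26.6)


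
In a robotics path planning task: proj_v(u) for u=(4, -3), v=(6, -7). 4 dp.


u.v = 45, |v| = sqrt(85) = 9.2195
Scalar projection = u.v / |v| = 45 / sqrt(85) = 4.8809

4.8809


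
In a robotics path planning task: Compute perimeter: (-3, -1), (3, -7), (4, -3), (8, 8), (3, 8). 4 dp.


Sides: (-3, -1)->(3, -7): sqrt(72) = 8.485281, (3, -7)->(4, -3): sqrt(17) = 4.123106, (4, -3)->(8, 8): sqrt(137) = 11.7047, (8, 8)->(3, 8): sqrt(25) = 5, (3, 8)->(-3, -1): sqrt(117) = 10.816654
Sum = 40.129741
Perimeter = 40.1297

40.1297


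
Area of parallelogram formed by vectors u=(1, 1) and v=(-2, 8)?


|u x v| = |1*8 - 1*(-2)|
= |8 - (-2)| = 10

10


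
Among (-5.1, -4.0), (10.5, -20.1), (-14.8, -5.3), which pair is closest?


d(P0,P1) = 22.4181, d(P0,P2) = 9.7867, d(P1,P2) = 29.3109
Closest: P0 and P2

Closest pair: (-5.1, -4.0) and (-14.8, -5.3), distance = 9.7867


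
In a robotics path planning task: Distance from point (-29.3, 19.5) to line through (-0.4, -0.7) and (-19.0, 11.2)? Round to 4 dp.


|cross product| = 31.81
|line direction| = sqrt(487.57) = 22.081
Distance = 31.81/sqrt(487.57) = 1.4406

1.4406


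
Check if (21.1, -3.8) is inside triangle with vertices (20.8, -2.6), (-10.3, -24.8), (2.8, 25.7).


Cross products: AB x AP = 43.98, BC x BP = -1310.6, CA x CP = -13.11
All same sign? no

No, outside


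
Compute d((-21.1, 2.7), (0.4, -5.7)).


dx=21.5, dy=-8.4
d^2 = 21.5^2 + (-8.4)^2 = 532.81
d = sqrt(532.81) = 23.0827

23.0827


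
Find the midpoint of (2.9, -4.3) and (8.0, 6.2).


M = ((2.9+8)/2, ((-4.3)+6.2)/2)
= (5.45, 0.95)

(5.45, 0.95)


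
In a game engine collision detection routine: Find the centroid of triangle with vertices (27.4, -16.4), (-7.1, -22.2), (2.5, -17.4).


Centroid = ((x_A+x_B+x_C)/3, (y_A+y_B+y_C)/3)
= ((27.4+(-7.1)+2.5)/3, ((-16.4)+(-22.2)+(-17.4))/3)
= (7.6, -18.6667)

(7.6, -18.6667)


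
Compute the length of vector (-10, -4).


|u| = sqrt((-10)^2 + (-4)^2) = sqrt(116) = 10.7703

10.7703


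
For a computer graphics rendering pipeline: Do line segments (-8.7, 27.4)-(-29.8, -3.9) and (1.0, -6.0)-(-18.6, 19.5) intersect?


Cross products: d1=-407.29, d2=744.24, d3=1008.35, d4=-143.18
d1*d2 < 0 and d3*d4 < 0? yes

Yes, they intersect


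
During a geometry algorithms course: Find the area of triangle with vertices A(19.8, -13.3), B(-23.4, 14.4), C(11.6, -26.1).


Area = |x_A(y_B-y_C) + x_B(y_C-y_A) + x_C(y_A-y_B)|/2
= |801.9 + 299.52 + (-321.32)|/2
= 780.1/2 = 390.05

390.05


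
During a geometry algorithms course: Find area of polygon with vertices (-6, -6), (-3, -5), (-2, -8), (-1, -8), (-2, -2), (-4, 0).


Shoelace sum: ((-6)*(-5) - (-3)*(-6)) + ((-3)*(-8) - (-2)*(-5)) + ((-2)*(-8) - (-1)*(-8)) + ((-1)*(-2) - (-2)*(-8)) + ((-2)*0 - (-4)*(-2)) + ((-4)*(-6) - (-6)*0)
= 36
Area = |36|/2 = 18

18


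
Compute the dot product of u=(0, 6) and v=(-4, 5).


u . v = u_x*v_x + u_y*v_y = 0*(-4) + 6*5
= 0 + 30 = 30

30


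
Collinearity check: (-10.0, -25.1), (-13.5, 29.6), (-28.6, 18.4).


Cross product: ((-13.5)-(-10))*(18.4-(-25.1)) - (29.6-(-25.1))*((-28.6)-(-10))
= 865.17

No, not collinear


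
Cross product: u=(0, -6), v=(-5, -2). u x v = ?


u x v = u_x*v_y - u_y*v_x = 0*(-2) - (-6)*(-5)
= 0 - 30 = -30

-30


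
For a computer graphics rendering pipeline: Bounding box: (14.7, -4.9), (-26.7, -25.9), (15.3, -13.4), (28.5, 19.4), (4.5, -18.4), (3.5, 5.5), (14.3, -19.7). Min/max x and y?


x range: [-26.7, 28.5]
y range: [-25.9, 19.4]
Bounding box: (-26.7,-25.9) to (28.5,19.4)

(-26.7,-25.9) to (28.5,19.4)


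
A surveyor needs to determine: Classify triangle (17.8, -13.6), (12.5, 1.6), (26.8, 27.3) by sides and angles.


Side lengths squared: AB^2=259.13, BC^2=864.98, CA^2=1753.81
Sorted: [259.13, 864.98, 1753.81]
By sides: Scalene, By angles: Obtuse

Scalene, Obtuse


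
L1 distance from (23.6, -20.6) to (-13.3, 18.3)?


|23.6-(-13.3)| + |(-20.6)-18.3| = 36.9 + 38.9 = 75.8

75.8


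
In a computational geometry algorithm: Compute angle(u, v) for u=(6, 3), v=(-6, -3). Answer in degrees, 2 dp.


u.v = -45, |u| = sqrt(45) = 6.7082, |v| = sqrt(45) = 6.7082
cos(theta) = u.v/(|u||v|) = -45/sqrt(2025) = -1
theta = acos(-1) = 180 degrees

180 degrees


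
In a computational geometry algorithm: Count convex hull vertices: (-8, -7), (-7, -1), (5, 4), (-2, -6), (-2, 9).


Convex hull vertices (CCW): (-8, -7), (-2, -6), (5, 4), (-2, 9), (-7, -1)
Count = 5

5


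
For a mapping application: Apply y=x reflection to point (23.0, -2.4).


Reflection over y=x: (x,y) -> (y,x)
(23, -2.4) -> (-2.4, 23)

(-2.4, 23)


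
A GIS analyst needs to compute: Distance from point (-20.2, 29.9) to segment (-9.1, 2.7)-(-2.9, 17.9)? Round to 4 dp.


Project P onto AB: t = 1 (clamped to [0,1])
Closest point on segment: (-2.9, 17.9)
Distance: 21.0545

21.0545


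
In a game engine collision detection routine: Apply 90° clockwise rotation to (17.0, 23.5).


90° CW: (x,y) -> (y, -x)
(17,23.5) -> (23.5, -17)

(23.5, -17)


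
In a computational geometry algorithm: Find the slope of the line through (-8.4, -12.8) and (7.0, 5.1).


slope = (y2-y1)/(x2-x1) = (5.1-(-12.8))/(7-(-8.4)) = 17.9/15.4 = 1.1623

1.1623


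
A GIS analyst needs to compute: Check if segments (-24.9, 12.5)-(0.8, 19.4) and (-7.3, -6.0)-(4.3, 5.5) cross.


Cross products: d1=417, d2=201.49, d3=-596.89, d4=-381.38
d1*d2 < 0 and d3*d4 < 0? no

No, they don't intersect


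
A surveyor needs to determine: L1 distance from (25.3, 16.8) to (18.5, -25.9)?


|25.3-18.5| + |16.8-(-25.9)| = 6.8 + 42.7 = 49.5

49.5


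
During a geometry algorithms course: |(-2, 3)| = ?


|u| = sqrt((-2)^2 + 3^2) = sqrt(13) = 3.6056

3.6056


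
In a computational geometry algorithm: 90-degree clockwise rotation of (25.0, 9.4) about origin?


90° CW: (x,y) -> (y, -x)
(25,9.4) -> (9.4, -25)

(9.4, -25)


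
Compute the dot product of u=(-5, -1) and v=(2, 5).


u . v = u_x*v_x + u_y*v_y = (-5)*2 + (-1)*5
= (-10) + (-5) = -15

-15


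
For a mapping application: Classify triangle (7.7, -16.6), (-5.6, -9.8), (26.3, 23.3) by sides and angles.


Side lengths squared: AB^2=223.13, BC^2=2113.22, CA^2=1937.97
Sorted: [223.13, 1937.97, 2113.22]
By sides: Scalene, By angles: Acute

Scalene, Acute


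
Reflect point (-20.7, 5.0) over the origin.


Reflection over origin: (x,y) -> (-x,-y)
(-20.7, 5) -> (20.7, -5)

(20.7, -5)


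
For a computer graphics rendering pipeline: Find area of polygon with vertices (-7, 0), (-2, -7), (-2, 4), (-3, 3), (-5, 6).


Shoelace sum: ((-7)*(-7) - (-2)*0) + ((-2)*4 - (-2)*(-7)) + ((-2)*3 - (-3)*4) + ((-3)*6 - (-5)*3) + ((-5)*0 - (-7)*6)
= 72
Area = |72|/2 = 36

36


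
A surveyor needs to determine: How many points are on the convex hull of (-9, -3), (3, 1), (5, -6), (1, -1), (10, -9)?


Convex hull vertices (CCW): (-9, -3), (10, -9), (3, 1)
Count = 3

3


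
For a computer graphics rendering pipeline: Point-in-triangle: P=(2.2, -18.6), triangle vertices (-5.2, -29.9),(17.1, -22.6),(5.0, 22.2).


Cross products: AB x AP = 197.97, BC x BP = 619.12, CA x CP = 270.28
All same sign? yes

Yes, inside


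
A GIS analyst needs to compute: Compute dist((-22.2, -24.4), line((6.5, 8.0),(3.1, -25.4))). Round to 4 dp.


|cross product| = 848.42
|line direction| = sqrt(1127.12) = 33.5726
Distance = 848.42/sqrt(1127.12) = 25.2712

25.2712


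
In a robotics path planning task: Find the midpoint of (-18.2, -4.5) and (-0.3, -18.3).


M = (((-18.2)+(-0.3))/2, ((-4.5)+(-18.3))/2)
= (-9.25, -11.4)

(-9.25, -11.4)


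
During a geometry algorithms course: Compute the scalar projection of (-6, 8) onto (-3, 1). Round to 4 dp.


u.v = 26, |v| = sqrt(10) = 3.1623
Scalar projection = u.v / |v| = 26 / sqrt(10) = 8.2219

8.2219


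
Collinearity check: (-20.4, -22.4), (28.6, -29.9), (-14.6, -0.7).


Cross product: (28.6-(-20.4))*((-0.7)-(-22.4)) - ((-29.9)-(-22.4))*((-14.6)-(-20.4))
= 1106.8

No, not collinear


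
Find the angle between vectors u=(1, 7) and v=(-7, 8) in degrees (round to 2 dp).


u.v = 49, |u| = sqrt(50) = 7.0711, |v| = sqrt(113) = 10.6301
cos(theta) = u.v/(|u||v|) = 49/sqrt(5650) = 0.651886
theta = acos(0.651886) = 49.32 degrees

49.32 degrees


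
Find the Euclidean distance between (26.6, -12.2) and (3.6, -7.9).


dx=-23, dy=4.3
d^2 = (-23)^2 + 4.3^2 = 547.49
d = sqrt(547.49) = 23.3985

23.3985


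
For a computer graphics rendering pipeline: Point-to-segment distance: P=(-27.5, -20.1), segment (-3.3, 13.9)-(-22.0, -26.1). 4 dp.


Project P onto AB: t = 0.9297 (clamped to [0,1])
Closest point on segment: (-20.6846, -23.2862)
Distance: 7.5234

7.5234


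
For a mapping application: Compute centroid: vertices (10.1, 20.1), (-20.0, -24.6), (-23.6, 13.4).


Centroid = ((x_A+x_B+x_C)/3, (y_A+y_B+y_C)/3)
= ((10.1+(-20)+(-23.6))/3, (20.1+(-24.6)+13.4)/3)
= (-11.1667, 2.9667)

(-11.1667, 2.9667)


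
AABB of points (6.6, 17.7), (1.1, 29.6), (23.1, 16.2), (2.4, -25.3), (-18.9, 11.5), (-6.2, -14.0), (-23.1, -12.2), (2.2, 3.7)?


x range: [-23.1, 23.1]
y range: [-25.3, 29.6]
Bounding box: (-23.1,-25.3) to (23.1,29.6)

(-23.1,-25.3) to (23.1,29.6)


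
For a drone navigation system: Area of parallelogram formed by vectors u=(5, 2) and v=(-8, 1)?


|u x v| = |5*1 - 2*(-8)|
= |5 - (-16)| = 21

21


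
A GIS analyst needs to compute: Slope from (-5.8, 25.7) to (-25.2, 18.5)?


slope = (y2-y1)/(x2-x1) = (18.5-25.7)/((-25.2)-(-5.8)) = (-7.2)/(-19.4) = 0.3711

0.3711


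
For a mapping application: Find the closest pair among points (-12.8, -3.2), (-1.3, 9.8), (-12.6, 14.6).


d(P0,P1) = 17.3566, d(P0,P2) = 17.8011, d(P1,P2) = 12.2772
Closest: P1 and P2

Closest pair: (-1.3, 9.8) and (-12.6, 14.6), distance = 12.2772


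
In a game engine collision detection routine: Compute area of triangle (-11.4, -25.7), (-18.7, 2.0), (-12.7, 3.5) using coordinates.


Area = |x_A(y_B-y_C) + x_B(y_C-y_A) + x_C(y_A-y_B)|/2
= |17.1 + (-546.04) + 351.79|/2
= 177.15/2 = 88.575

88.575


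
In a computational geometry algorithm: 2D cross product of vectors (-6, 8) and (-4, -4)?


u x v = u_x*v_y - u_y*v_x = (-6)*(-4) - 8*(-4)
= 24 - (-32) = 56

56


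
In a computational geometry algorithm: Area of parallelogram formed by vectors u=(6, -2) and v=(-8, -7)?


|u x v| = |6*(-7) - (-2)*(-8)|
= |(-42) - 16| = 58

58


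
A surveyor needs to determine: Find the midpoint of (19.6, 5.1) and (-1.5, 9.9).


M = ((19.6+(-1.5))/2, (5.1+9.9)/2)
= (9.05, 7.5)

(9.05, 7.5)


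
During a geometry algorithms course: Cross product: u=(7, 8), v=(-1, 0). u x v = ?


u x v = u_x*v_y - u_y*v_x = 7*0 - 8*(-1)
= 0 - (-8) = 8

8


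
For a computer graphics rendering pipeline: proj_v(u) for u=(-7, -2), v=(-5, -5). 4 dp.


u.v = 45, |v| = sqrt(50) = 7.0711
Scalar projection = u.v / |v| = 45 / sqrt(50) = 6.364

6.364


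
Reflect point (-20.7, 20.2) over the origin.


Reflection over origin: (x,y) -> (-x,-y)
(-20.7, 20.2) -> (20.7, -20.2)

(20.7, -20.2)


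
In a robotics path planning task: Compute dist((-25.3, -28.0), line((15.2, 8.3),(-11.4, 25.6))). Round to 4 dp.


|cross product| = 1666.23
|line direction| = sqrt(1006.85) = 31.7309
Distance = 1666.23/sqrt(1006.85) = 52.5113

52.5113


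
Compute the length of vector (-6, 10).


|u| = sqrt((-6)^2 + 10^2) = sqrt(136) = 11.6619

11.6619
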